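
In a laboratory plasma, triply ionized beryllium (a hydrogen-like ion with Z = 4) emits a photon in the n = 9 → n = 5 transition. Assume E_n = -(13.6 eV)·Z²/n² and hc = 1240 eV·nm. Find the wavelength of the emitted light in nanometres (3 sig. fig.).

206 nm

For Z = 4 the level energies scale as Z², so the effective Rydberg energy is 13.6 × 16 = 217.6 eV.
ΔE = 217.6 × (1/5² − 1/9²) = 217.6 × 0.02765 = 6.018 eV.
λ = hc/ΔE = 1240 / 6.018 = 206 nm.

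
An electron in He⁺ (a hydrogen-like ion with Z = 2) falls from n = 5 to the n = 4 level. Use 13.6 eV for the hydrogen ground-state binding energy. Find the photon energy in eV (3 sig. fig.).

1.22 eV

The Bohr energies scale as Z², so for Z = 2: E_n = −54.40/n² eV.
E_5 = −54.40/25 = −2.176 eV and E_4 = −54.40/16 = −3.400 eV.
The photon energy is |E_5 − E_4| = 1.22 eV.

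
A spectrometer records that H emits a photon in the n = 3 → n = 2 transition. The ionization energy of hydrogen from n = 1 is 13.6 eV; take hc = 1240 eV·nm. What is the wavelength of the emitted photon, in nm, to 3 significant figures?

ΔE = 13.60 × (1/2² − 1/3²) = 13.60 × 0.1389 = 1.889 eV.
λ = hc/ΔE = 1240 / 1.889 = 656 nm.

656 nm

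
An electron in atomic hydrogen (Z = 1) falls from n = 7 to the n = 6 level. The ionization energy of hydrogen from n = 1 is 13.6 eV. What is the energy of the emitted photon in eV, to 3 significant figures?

E_7 = −13.60/49 = −0.2776 eV and E_6 = −13.60/36 = −0.3778 eV.
The photon energy is |E_7 − E_6| = 0.100 eV.

0.100 eV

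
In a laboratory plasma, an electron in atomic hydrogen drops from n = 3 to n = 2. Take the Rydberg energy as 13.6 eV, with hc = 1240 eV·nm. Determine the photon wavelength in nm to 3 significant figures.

656 nm

ΔE = 13.60 × (1/2² − 1/3²) = 13.60 × 0.1389 = 1.889 eV.
λ = hc/ΔE = 1240 / 1.889 = 656 nm.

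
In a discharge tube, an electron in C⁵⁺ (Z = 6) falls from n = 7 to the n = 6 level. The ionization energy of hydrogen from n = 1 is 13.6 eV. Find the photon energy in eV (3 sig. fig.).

The Bohr energies scale as Z², so for Z = 6: E_n = −489.6/n² eV.
E_7 = −489.6/49 = −9.992 eV and E_6 = −489.6/36 = −13.60 eV.
The photon energy is |E_7 − E_6| = 3.61 eV.

3.61 eV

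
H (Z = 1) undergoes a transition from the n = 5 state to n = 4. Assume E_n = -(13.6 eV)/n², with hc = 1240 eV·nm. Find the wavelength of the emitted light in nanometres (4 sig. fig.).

4052 nm

ΔE = 13.60 × (1/4² − 1/5²) = 13.60 × 0.02250 = 0.3060 eV.
λ = hc/ΔE = 1240 / 0.3060 = 4052 nm.
This line belongs to the Brackett series.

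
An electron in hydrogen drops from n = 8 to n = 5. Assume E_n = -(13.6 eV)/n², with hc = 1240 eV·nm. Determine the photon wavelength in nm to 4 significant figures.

ΔE = 13.60 × (1/5² − 1/8²) = 13.60 × 0.02438 = 0.3315 eV.
λ = hc/ΔE = 1240 / 0.3315 = 3741 nm.
This line belongs to the Pfund series.

3741 nm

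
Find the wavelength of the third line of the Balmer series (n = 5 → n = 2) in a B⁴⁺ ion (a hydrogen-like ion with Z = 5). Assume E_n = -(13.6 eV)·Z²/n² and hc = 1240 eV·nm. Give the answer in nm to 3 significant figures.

17.4 nm

The Balmer series terminates on n_f = 2; the third line has n_i = 2+3 = 5.
ΔE = 340.0 × (1/2² − 1/5²) = 71.40 eV.
λ = 1240 / 71.40 = 17.4 nm.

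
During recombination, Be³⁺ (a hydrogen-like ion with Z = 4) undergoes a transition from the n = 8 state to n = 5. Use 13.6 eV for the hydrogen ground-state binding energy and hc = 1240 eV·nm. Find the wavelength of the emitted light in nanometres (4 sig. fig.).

233.8 nm

For Z = 4 the level energies scale as Z², so the effective Rydberg energy is 13.6 × 16 = 217.6 eV.
ΔE = 217.6 × (1/5² − 1/8²) = 217.6 × 0.02438 = 5.304 eV.
λ = hc/ΔE = 1240 / 5.304 = 233.8 nm.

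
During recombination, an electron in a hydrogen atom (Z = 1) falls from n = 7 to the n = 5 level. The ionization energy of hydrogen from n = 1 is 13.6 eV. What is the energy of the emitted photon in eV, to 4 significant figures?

0.2664 eV

E_7 = −13.60/49 = −0.2776 eV and E_5 = −13.60/25 = −0.5440 eV.
The photon energy is |E_7 − E_5| = 0.2664 eV.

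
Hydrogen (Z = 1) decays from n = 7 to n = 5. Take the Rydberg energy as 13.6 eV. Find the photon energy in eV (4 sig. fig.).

E_7 = −13.60/49 = −0.2776 eV and E_5 = −13.60/25 = −0.5440 eV.
The photon energy is |E_7 − E_5| = 0.2664 eV.

0.2664 eV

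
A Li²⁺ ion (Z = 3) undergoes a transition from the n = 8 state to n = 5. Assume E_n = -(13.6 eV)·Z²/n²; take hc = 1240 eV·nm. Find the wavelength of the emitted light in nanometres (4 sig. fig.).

415.6 nm

For Z = 3 the level energies scale as Z², so the effective Rydberg energy is 13.6 × 9 = 122.4 eV.
ΔE = 122.4 × (1/5² − 1/8²) = 122.4 × 0.02438 = 2.984 eV.
λ = hc/ΔE = 1240 / 2.984 = 415.6 nm.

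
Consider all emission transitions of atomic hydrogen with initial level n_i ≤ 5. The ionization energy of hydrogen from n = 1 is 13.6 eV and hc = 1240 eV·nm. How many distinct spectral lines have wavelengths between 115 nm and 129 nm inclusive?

Enumerate all n_i → n_f pairs with 1 ≤ n_f < n_i ≤ 5 and compute λ = 1240 / [13.6·1·(1/n_f² − 1/n_i²)].
Lines falling in [115, 129] nm: 2→1 (121.6 nm).

1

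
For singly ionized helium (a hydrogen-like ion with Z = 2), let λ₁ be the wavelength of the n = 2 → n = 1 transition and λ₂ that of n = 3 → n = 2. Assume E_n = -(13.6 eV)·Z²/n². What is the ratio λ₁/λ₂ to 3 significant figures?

λ ∝ 1/ΔE ∝ 1/(1/n_f² − 1/n_i²), and the Z² and hc factors cancel in the ratio.
λ₁/λ₂ = (1/2² − 1/3²)/(1/1² − 1/2²) = 0.1389/0.7500 = 0.185.

0.185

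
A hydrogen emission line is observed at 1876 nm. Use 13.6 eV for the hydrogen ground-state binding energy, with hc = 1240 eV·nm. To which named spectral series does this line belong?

ΔE = 1240/1876 = 0.6610 eV.
This matches 13.6 × (1/3² − 1/4²), so n_f = 3: the Paschen series.

Paschen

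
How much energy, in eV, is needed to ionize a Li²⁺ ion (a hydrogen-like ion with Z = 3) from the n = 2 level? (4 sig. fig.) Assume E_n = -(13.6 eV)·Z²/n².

30.60 eV

E_n = −13.6 Z²/n² = −122.4/n² eV for Z = 3.
E_2 = −122.4/4 = −30.60 eV, so ionization (to E = 0) requires 30.60 eV.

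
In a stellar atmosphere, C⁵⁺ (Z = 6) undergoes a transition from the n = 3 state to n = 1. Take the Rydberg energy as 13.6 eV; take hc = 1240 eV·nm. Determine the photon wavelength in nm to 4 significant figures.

For Z = 6 the level energies scale as Z², so the effective Rydberg energy is 13.6 × 36 = 489.6 eV.
ΔE = 489.6 × (1/1² − 1/3²) = 489.6 × 0.8889 = 435.2 eV.
λ = hc/ΔE = 1240 / 435.2 = 2.849 nm.

2.849 nm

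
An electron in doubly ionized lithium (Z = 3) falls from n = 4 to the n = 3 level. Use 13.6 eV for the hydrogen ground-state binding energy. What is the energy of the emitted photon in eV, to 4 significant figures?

5.950 eV

The Bohr energies scale as Z², so for Z = 3: E_n = −122.4/n² eV.
E_4 = −122.4/16 = −7.650 eV and E_3 = −122.4/9 = −13.60 eV.
The photon energy is |E_4 − E_3| = 5.950 eV.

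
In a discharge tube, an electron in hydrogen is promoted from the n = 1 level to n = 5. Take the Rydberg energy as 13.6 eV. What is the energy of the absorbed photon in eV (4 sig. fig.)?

13.06 eV

E_5 = −13.60/25 = −0.5440 eV and E_1 = −13.60/1 = −13.60 eV.
The photon energy is |E_5 − E_1| = 13.06 eV.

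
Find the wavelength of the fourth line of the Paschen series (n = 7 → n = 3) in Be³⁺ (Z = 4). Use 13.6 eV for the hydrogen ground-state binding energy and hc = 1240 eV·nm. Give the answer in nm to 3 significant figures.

The Paschen series terminates on n_f = 3; the fourth line has n_i = 3+4 = 7.
ΔE = 217.6 × (1/3² − 1/7²) = 19.74 eV.
λ = 1240 / 19.74 = 62.8 nm.

62.8 nm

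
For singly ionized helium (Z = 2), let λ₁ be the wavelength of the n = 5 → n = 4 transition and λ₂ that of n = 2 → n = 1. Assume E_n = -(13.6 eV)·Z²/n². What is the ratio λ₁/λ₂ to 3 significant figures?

33.3

λ ∝ 1/ΔE ∝ 1/(1/n_f² − 1/n_i²), and the Z² and hc factors cancel in the ratio.
λ₁/λ₂ = (1/1² − 1/2²)/(1/4² − 1/5²) = 0.7500/0.02250 = 33.3.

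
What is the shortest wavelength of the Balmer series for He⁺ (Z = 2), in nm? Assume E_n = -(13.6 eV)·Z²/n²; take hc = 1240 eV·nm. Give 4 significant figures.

The Balmer series has lower level n_f = 2; the series limit corresponds to n_i → ∞.
ΔE_max = 13.6 × 4 / 2² = 13.60 eV.
λ_min = 1240 / 13.60 = 91.18 nm.

91.18 nm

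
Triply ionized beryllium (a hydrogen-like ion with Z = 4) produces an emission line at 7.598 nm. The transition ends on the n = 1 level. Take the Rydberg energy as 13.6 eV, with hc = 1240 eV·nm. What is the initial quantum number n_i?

n_i = 2

The photon energy is ΔE = hc/λ = 1240 / 7.598 = 163.2 eV.
With Z = 4, ΔE = 217.6 × (1/n_f² − 1/n_i²), so 1/n_f² − 1/n_i² = 0.7500.
With n_f = 1: 1/n_i² = 1/1 − 0.7500 = 0.2500, so n_i ≈ 2.00.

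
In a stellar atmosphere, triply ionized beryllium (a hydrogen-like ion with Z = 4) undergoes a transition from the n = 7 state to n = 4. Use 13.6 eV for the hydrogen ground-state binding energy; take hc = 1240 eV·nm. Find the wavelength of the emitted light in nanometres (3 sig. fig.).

135 nm

For Z = 4 the level energies scale as Z², so the effective Rydberg energy is 13.6 × 16 = 217.6 eV.
ΔE = 217.6 × (1/4² − 1/7²) = 217.6 × 0.04209 = 9.159 eV.
λ = hc/ΔE = 1240 / 9.159 = 135 nm.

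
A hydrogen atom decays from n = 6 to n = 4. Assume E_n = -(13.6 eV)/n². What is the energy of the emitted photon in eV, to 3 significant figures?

E_6 = −13.60/36 = −0.3778 eV and E_4 = −13.60/16 = −0.8500 eV.
The photon energy is |E_6 − E_4| = 0.472 eV.

0.472 eV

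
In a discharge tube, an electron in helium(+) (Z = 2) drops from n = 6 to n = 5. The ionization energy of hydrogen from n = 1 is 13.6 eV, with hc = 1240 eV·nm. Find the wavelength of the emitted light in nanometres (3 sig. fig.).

1860 nm

For Z = 2 the level energies scale as Z², so the effective Rydberg energy is 13.6 × 4 = 54.40 eV.
ΔE = 54.40 × (1/5² − 1/6²) = 54.40 × 0.01222 = 0.6649 eV.
λ = hc/ΔE = 1240 / 0.6649 = 1860 nm.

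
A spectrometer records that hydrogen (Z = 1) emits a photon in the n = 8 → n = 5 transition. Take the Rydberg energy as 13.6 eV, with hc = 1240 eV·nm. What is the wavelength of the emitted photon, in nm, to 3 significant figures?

ΔE = 13.60 × (1/5² − 1/8²) = 13.60 × 0.02438 = 0.3315 eV.
λ = hc/ΔE = 1240 / 0.3315 = 3740 nm.
This line belongs to the Pfund series.

3740 nm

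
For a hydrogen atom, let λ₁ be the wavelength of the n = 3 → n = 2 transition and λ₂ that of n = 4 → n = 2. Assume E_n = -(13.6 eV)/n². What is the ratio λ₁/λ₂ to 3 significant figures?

λ ∝ 1/ΔE ∝ 1/(1/n_f² − 1/n_i²), and the Z² and hc factors cancel in the ratio.
λ₁/λ₂ = (1/2² − 1/4²)/(1/2² − 1/3²) = 0.1875/0.1389 = 1.35.

1.35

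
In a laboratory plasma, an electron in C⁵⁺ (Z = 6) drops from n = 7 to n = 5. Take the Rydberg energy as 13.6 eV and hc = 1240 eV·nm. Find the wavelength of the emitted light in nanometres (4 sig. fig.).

For Z = 6 the level energies scale as Z², so the effective Rydberg energy is 13.6 × 36 = 489.6 eV.
ΔE = 489.6 × (1/5² − 1/7²) = 489.6 × 0.01959 = 9.592 eV.
λ = hc/ΔE = 1240 / 9.592 = 129.3 nm.

129.3 nm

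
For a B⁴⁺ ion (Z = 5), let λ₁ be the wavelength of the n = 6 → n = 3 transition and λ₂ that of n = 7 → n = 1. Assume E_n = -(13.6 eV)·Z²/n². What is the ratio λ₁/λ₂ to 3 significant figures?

11.8

λ ∝ 1/ΔE ∝ 1/(1/n_f² − 1/n_i²), and the Z² and hc factors cancel in the ratio.
λ₁/λ₂ = (1/1² − 1/7²)/(1/3² − 1/6²) = 0.9796/0.08333 = 11.8.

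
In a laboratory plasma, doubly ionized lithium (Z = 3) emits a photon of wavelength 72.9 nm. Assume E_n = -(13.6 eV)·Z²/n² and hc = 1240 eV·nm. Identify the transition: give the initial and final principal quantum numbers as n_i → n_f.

n_i = 3, n_f = 2

The photon energy is ΔE = hc/λ = 1240 / 72.9 = 17.01 eV.
With Z = 3, ΔE = 122.4 × (1/n_f² − 1/n_i²), so 1/n_f² − 1/n_i² = 0.1390.
Trying n_f = 2 gives 1/n_i² = 0.1110, i.e. n_i ≈ 3; this pair matches.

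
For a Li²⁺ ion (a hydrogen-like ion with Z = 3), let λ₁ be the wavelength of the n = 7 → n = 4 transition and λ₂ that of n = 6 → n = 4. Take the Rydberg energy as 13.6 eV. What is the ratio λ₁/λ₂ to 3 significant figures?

0.825

λ ∝ 1/ΔE ∝ 1/(1/n_f² − 1/n_i²), and the Z² and hc factors cancel in the ratio.
λ₁/λ₂ = (1/4² − 1/6²)/(1/4² − 1/7²) = 0.03472/0.04209 = 0.825.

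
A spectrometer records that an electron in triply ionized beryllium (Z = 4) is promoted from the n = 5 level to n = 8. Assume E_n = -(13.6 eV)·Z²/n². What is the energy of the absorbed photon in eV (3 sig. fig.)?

The Bohr energies scale as Z², so for Z = 4: E_n = −217.6/n² eV.
E_8 = −217.6/64 = −3.400 eV and E_5 = −217.6/25 = −8.704 eV.
The photon energy is |E_8 − E_5| = 5.30 eV.

5.30 eV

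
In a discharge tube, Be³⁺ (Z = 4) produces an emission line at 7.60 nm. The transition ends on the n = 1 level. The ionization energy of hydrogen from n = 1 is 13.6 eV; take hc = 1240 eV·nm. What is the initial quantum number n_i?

n_i = 2

The photon energy is ΔE = hc/λ = 1240 / 7.60 = 163.2 eV.
With Z = 4, ΔE = 217.6 × (1/n_f² − 1/n_i²), so 1/n_f² − 1/n_i² = 0.7498.
With n_f = 1: 1/n_i² = 1/1 − 0.7498 = 0.2502, so n_i ≈ 2.00.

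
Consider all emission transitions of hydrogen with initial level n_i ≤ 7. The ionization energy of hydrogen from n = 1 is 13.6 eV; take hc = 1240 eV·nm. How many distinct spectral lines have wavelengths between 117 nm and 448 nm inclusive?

Enumerate all n_i → n_f pairs with 1 ≤ n_f < n_i ≤ 7 and compute λ = 1240 / [13.6·1·(1/n_f² − 1/n_i²)].
Lines falling in [117, 448] nm: 2→1 (121.6 nm), 7→2 (397.1 nm), 6→2 (410.3 nm), 5→2 (434.2 nm).

4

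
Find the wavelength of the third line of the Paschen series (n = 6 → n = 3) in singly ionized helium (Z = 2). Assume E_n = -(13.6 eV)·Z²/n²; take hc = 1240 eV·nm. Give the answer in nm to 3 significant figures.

274 nm

The Paschen series terminates on n_f = 3; the third line has n_i = 3+3 = 6.
ΔE = 54.40 × (1/3² − 1/6²) = 4.533 eV.
λ = 1240 / 4.533 = 274 nm.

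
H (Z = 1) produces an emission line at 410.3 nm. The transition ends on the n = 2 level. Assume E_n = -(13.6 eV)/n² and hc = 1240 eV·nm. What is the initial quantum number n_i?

n_i = 6

The photon energy is ΔE = hc/λ = 1240 / 410.3 = 3.022 eV.
With Z = 1, ΔE = 13.60 × (1/n_f² − 1/n_i²), so 1/n_f² − 1/n_i² = 0.2222.
With n_f = 2: 1/n_i² = 1/4 − 0.2222 = 0.02778, so n_i ≈ 6.00.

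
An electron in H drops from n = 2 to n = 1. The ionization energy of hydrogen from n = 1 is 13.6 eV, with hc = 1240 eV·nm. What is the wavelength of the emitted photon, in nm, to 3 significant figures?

ΔE = 13.60 × (1/1² − 1/2²) = 13.60 × 0.7500 = 10.20 eV.
λ = hc/ΔE = 1240 / 10.20 = 122 nm.

122 nm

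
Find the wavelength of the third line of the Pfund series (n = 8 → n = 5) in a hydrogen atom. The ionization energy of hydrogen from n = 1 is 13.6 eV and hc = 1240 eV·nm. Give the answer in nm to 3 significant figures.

The Pfund series terminates on n_f = 5; the third line has n_i = 5+3 = 8.
ΔE = 13.60 × (1/5² − 1/8²) = 0.3315 eV.
λ = 1240 / 0.3315 = 3740 nm.

3740 nm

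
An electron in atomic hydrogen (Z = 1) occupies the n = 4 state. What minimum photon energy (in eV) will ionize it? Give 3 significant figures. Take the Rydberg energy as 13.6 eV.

0.850 eV

E_4 = −13.60/16 = −0.850 eV, so ionization (to E = 0) requires 0.850 eV.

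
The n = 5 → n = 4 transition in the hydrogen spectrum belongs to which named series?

Brackett

The series is set by the lower level: n_f = 4 is the Brackett series.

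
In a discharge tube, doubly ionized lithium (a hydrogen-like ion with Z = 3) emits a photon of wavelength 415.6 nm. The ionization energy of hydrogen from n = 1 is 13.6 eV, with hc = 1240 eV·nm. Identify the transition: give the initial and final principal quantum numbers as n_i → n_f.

The photon energy is ΔE = hc/λ = 1240 / 415.6 = 2.984 eV.
With Z = 3, ΔE = 122.4 × (1/n_f² − 1/n_i²), so 1/n_f² − 1/n_i² = 0.02438.
Trying n_f = 5 gives 1/n_i² = 0.01562, i.e. n_i ≈ 8; this pair matches.

n_i = 8, n_f = 5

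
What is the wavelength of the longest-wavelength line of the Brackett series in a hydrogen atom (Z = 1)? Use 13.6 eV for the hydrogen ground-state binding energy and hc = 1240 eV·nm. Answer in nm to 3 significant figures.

4050 nm

The Brackett series terminates on n_f = 4; the first line has n_i = 4+1 = 5.
ΔE = 13.60 × (1/4² − 1/5²) = 0.3060 eV.
λ = 1240 / 0.3060 = 4050 nm.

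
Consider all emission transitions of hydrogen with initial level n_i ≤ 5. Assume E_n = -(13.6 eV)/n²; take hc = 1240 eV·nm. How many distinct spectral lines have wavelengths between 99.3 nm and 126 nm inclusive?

2

Enumerate all n_i → n_f pairs with 1 ≤ n_f < n_i ≤ 5 and compute λ = 1240 / [13.6·1·(1/n_f² − 1/n_i²)].
Lines falling in [99.3, 126] nm: 3→1 (102.6 nm), 2→1 (121.6 nm).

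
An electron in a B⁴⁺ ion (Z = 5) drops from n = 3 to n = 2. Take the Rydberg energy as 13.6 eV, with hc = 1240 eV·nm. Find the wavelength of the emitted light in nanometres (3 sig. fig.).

For Z = 5 the level energies scale as Z², so the effective Rydberg energy is 13.6 × 25 = 340.0 eV.
ΔE = 340.0 × (1/2² − 1/3²) = 340.0 × 0.1389 = 47.22 eV.
λ = hc/ΔE = 1240 / 47.22 = 26.3 nm.

26.3 nm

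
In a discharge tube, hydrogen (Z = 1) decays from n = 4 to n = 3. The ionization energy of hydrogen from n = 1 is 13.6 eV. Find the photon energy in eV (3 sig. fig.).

E_4 = −13.60/16 = −0.8500 eV and E_3 = −13.60/9 = −1.511 eV.
The photon energy is |E_4 − E_3| = 0.661 eV.

0.661 eV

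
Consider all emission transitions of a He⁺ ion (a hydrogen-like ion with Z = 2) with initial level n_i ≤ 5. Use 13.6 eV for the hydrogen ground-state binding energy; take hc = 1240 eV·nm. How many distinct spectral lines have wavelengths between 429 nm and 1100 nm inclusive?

2

Enumerate all n_i → n_f pairs with 1 ≤ n_f < n_i ≤ 5 and compute λ = 1240 / [13.6·4·(1/n_f² − 1/n_i²)].
Lines falling in [429, 1100] nm: 4→3 (468.9 nm), 5→4 (1013 nm).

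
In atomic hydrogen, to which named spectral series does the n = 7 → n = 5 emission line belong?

Pfund

The series is set by the lower level: n_f = 5 is the Pfund series.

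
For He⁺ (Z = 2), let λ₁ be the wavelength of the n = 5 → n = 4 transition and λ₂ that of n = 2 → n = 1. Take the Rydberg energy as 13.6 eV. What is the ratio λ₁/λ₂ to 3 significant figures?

33.3

λ ∝ 1/ΔE ∝ 1/(1/n_f² − 1/n_i²), and the Z² and hc factors cancel in the ratio.
λ₁/λ₂ = (1/1² − 1/2²)/(1/4² − 1/5²) = 0.7500/0.02250 = 33.3.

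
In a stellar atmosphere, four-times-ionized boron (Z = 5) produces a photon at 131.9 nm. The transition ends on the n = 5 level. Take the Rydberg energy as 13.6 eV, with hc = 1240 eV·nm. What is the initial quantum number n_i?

n_i = 9

The photon energy is ΔE = hc/λ = 1240 / 131.9 = 9.401 eV.
With Z = 5, ΔE = 340.0 × (1/n_f² − 1/n_i²), so 1/n_f² − 1/n_i² = 0.02765.
With n_f = 5: 1/n_i² = 1/25 − 0.02765 = 0.01235, so n_i ≈ 9.00.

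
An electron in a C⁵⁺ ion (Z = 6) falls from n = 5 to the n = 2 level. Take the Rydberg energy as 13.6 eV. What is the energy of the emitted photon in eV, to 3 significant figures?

The Bohr energies scale as Z², so for Z = 6: E_n = −489.6/n² eV.
E_5 = −489.6/25 = −19.58 eV and E_2 = −489.6/4 = −122.4 eV.
The photon energy is |E_5 − E_2| = 103 eV.

103 eV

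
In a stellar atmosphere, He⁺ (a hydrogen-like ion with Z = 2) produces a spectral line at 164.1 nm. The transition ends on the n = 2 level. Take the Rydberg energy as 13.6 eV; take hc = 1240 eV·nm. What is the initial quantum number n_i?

n_i = 3

The photon energy is ΔE = hc/λ = 1240 / 164.1 = 7.556 eV.
With Z = 2, ΔE = 54.40 × (1/n_f² − 1/n_i²), so 1/n_f² − 1/n_i² = 0.1389.
With n_f = 2: 1/n_i² = 1/4 − 0.1389 = 0.1111, so n_i ≈ 3.00.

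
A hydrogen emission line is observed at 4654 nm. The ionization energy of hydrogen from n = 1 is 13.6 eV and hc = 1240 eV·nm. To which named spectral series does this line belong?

ΔE = 1240/4654 = 0.2664 eV.
This matches 13.6 × (1/5² − 1/7²), so n_f = 5: the Pfund series.

Pfund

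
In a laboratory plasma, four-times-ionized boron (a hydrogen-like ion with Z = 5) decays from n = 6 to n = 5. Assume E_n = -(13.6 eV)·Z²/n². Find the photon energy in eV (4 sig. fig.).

The Bohr energies scale as Z², so for Z = 5: E_n = −340.0/n² eV.
E_6 = −340.0/36 = −9.444 eV and E_5 = −340.0/25 = −13.60 eV.
The photon energy is |E_6 − E_5| = 4.156 eV.

4.156 eV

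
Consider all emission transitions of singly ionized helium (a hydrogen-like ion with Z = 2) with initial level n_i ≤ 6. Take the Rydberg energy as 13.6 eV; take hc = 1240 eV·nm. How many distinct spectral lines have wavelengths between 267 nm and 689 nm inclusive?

4

Enumerate all n_i → n_f pairs with 1 ≤ n_f < n_i ≤ 6 and compute λ = 1240 / [13.6·4·(1/n_f² − 1/n_i²)].
Lines falling in [267, 689] nm: 6→3 (273.5 nm), 5→3 (320.5 nm), 4→3 (468.9 nm), 6→4 (656.5 nm).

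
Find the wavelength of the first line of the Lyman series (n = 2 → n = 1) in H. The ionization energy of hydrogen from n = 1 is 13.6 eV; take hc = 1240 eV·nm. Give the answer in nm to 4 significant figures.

The Lyman series terminates on n_f = 1; the first line has n_i = 1+1 = 2.
ΔE = 13.60 × (1/1² − 1/2²) = 10.20 eV.
λ = 1240 / 10.20 = 121.6 nm.

121.6 nm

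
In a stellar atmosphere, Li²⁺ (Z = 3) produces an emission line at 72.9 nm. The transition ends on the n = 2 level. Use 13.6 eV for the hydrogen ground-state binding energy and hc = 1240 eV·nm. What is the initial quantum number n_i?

n_i = 3

The photon energy is ΔE = hc/λ = 1240 / 72.9 = 17.01 eV.
With Z = 3, ΔE = 122.4 × (1/n_f² − 1/n_i²), so 1/n_f² − 1/n_i² = 0.1390.
With n_f = 2: 1/n_i² = 1/4 − 0.1390 = 0.1110, so n_i ≈ 3.00.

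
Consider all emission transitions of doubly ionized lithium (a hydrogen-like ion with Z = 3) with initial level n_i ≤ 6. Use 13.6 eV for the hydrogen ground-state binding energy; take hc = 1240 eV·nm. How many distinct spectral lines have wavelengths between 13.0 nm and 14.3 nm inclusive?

Enumerate all n_i → n_f pairs with 1 ≤ n_f < n_i ≤ 6 and compute λ = 1240 / [13.6·9·(1/n_f² − 1/n_i²)].
Lines falling in [13.0, 14.3] nm: 2→1 (13.51 nm).

1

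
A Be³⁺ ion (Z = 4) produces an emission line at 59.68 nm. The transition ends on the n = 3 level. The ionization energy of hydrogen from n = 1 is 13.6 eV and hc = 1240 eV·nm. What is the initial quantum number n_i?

n_i = 8

The photon energy is ΔE = hc/λ = 1240 / 59.68 = 20.78 eV.
With Z = 4, ΔE = 217.6 × (1/n_f² − 1/n_i²), so 1/n_f² − 1/n_i² = 0.09548.
With n_f = 3: 1/n_i² = 1/9 − 0.09548 = 0.01563, so n_i ≈ 8.00.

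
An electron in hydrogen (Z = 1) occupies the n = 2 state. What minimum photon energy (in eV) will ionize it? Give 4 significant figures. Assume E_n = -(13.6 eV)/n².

3.400 eV

E_2 = −13.60/4 = −3.400 eV, so ionization (to E = 0) requires 3.400 eV.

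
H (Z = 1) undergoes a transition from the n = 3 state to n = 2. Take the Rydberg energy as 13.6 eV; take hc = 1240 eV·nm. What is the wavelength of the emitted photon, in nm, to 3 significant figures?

ΔE = 13.60 × (1/2² − 1/3²) = 13.60 × 0.1389 = 1.889 eV.
λ = hc/ΔE = 1240 / 1.889 = 656 nm.
This line belongs to the Balmer series.

656 nm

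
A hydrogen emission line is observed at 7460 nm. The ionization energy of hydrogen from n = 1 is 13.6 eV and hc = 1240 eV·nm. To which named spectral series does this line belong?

Pfund

ΔE = 1240/7460 = 0.1662 eV.
This matches 13.6 × (1/5² − 1/6²), so n_f = 5: the Pfund series.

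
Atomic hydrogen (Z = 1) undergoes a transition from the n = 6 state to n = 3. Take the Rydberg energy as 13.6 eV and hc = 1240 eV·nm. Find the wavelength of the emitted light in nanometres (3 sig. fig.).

ΔE = 13.60 × (1/3² − 1/6²) = 13.60 × 0.08333 = 1.133 eV.
λ = hc/ΔE = 1240 / 1.133 = 1090 nm.

1090 nm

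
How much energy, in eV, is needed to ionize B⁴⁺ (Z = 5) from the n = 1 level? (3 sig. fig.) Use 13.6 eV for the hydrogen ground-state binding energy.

340 eV

E_n = −13.6 Z²/n² = −340.0/n² eV for Z = 5.
E_1 = −340.0/1 = −340 eV, so ionization (to E = 0) requires 340 eV.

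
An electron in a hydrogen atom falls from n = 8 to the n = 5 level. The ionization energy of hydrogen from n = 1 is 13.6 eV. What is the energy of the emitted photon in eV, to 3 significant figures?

0.332 eV

E_8 = −13.60/64 = −0.2125 eV and E_5 = −13.60/25 = −0.5440 eV.
The photon energy is |E_8 − E_5| = 0.332 eV.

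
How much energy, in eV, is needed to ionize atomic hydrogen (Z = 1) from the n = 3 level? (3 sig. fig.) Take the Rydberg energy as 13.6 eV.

E_3 = −13.60/9 = −1.51 eV, so ionization (to E = 0) requires 1.51 eV.

1.51 eV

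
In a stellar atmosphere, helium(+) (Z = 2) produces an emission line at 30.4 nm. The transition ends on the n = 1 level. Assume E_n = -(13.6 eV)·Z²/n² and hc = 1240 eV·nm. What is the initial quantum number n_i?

The photon energy is ΔE = hc/λ = 1240 / 30.4 = 40.79 eV.
With Z = 2, ΔE = 54.40 × (1/n_f² − 1/n_i²), so 1/n_f² − 1/n_i² = 0.7498.
With n_f = 1: 1/n_i² = 1/1 − 0.7498 = 0.2502, so n_i ≈ 2.00.

n_i = 2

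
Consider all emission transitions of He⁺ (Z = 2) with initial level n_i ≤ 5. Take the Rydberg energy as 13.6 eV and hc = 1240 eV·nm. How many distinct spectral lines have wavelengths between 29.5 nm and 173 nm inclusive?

Enumerate all n_i → n_f pairs with 1 ≤ n_f < n_i ≤ 5 and compute λ = 1240 / [13.6·4·(1/n_f² − 1/n_i²)].
Lines falling in [29.5, 173] nm: 2→1 (30.39 nm), 5→2 (108.5 nm), 4→2 (121.6 nm), 3→2 (164.1 nm).

4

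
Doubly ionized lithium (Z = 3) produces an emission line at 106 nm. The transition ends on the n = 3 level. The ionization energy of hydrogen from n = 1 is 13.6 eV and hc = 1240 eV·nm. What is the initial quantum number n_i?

n_i = 8

The photon energy is ΔE = hc/λ = 1240 / 106 = 11.70 eV.
With Z = 3, ΔE = 122.4 × (1/n_f² − 1/n_i²), so 1/n_f² − 1/n_i² = 0.09557.
With n_f = 3: 1/n_i² = 1/9 − 0.09557 = 0.01554, so n_i ≈ 8.02.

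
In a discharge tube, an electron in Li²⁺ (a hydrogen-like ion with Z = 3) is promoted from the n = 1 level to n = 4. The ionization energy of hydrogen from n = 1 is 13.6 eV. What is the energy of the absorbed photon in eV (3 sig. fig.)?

The Bohr energies scale as Z², so for Z = 3: E_n = −122.4/n² eV.
E_4 = −122.4/16 = −7.650 eV and E_1 = −122.4/1 = −122.4 eV.
The photon energy is |E_4 − E_1| = 115 eV.

115 eV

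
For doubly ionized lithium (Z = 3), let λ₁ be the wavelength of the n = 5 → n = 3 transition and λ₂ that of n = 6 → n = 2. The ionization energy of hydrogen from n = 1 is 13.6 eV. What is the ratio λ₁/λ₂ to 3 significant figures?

λ ∝ 1/ΔE ∝ 1/(1/n_f² − 1/n_i²), and the Z² and hc factors cancel in the ratio.
λ₁/λ₂ = (1/2² − 1/6²)/(1/3² − 1/5²) = 0.2222/0.07111 = 3.13.

3.13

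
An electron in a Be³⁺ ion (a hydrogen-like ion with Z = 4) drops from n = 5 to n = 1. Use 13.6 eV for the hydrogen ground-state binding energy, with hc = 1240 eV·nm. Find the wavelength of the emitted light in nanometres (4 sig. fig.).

5.936 nm

For Z = 4 the level energies scale as Z², so the effective Rydberg energy is 13.6 × 16 = 217.6 eV.
ΔE = 217.6 × (1/1² − 1/5²) = 217.6 × 0.9600 = 208.9 eV.
λ = hc/ΔE = 1240 / 208.9 = 5.936 nm.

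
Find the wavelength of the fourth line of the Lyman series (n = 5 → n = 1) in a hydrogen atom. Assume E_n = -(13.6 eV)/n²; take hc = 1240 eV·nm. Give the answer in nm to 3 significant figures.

95.0 nm

The Lyman series terminates on n_f = 1; the fourth line has n_i = 1+4 = 5.
ΔE = 13.60 × (1/1² − 1/5²) = 13.06 eV.
λ = 1240 / 13.06 = 95.0 nm.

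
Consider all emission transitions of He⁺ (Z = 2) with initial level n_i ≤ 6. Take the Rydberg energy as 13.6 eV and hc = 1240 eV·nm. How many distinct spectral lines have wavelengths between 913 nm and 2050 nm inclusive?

2

Enumerate all n_i → n_f pairs with 1 ≤ n_f < n_i ≤ 6 and compute λ = 1240 / [13.6·4·(1/n_f² − 1/n_i²)].
Lines falling in [913, 2050] nm: 5→4 (1013 nm), 6→5 (1865 nm).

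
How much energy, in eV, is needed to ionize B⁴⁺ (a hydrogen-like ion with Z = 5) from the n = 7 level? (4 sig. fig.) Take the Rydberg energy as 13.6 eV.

6.939 eV

E_n = −13.6 Z²/n² = −340.0/n² eV for Z = 5.
E_7 = −340.0/49 = −6.939 eV, so ionization (to E = 0) requires 6.939 eV.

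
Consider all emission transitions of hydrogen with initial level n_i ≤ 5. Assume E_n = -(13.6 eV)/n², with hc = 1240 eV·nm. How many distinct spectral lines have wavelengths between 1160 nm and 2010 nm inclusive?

Enumerate all n_i → n_f pairs with 1 ≤ n_f < n_i ≤ 5 and compute λ = 1240 / [13.6·1·(1/n_f² − 1/n_i²)].
Lines falling in [1160, 2010] nm: 5→3 (1282 nm), 4→3 (1876 nm).

2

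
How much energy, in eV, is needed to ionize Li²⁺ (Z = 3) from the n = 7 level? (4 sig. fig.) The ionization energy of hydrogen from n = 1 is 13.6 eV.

E_n = −13.6 Z²/n² = −122.4/n² eV for Z = 3.
E_7 = −122.4/49 = −2.498 eV, so ionization (to E = 0) requires 2.498 eV.

2.498 eV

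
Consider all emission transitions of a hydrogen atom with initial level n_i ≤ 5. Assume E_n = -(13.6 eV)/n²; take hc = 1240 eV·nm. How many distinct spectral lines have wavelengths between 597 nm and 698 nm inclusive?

1

Enumerate all n_i → n_f pairs with 1 ≤ n_f < n_i ≤ 5 and compute λ = 1240 / [13.6·1·(1/n_f² − 1/n_i²)].
Lines falling in [597, 698] nm: 3→2 (656.5 nm).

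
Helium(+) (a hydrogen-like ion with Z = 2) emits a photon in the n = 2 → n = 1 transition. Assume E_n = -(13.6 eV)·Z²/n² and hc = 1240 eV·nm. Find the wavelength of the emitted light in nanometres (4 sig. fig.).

30.39 nm

For Z = 2 the level energies scale as Z², so the effective Rydberg energy is 13.6 × 4 = 54.40 eV.
ΔE = 54.40 × (1/1² − 1/2²) = 54.40 × 0.7500 = 40.80 eV.
λ = hc/ΔE = 1240 / 40.80 = 30.39 nm.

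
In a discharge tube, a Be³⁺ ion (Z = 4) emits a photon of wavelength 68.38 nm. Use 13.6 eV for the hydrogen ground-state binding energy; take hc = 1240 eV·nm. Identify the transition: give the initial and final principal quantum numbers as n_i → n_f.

n_i = 6, n_f = 3

The photon energy is ΔE = hc/λ = 1240 / 68.38 = 18.13 eV.
With Z = 4, ΔE = 217.6 × (1/n_f² − 1/n_i²), so 1/n_f² − 1/n_i² = 0.08334.
Trying n_f = 3 gives 1/n_i² = 0.02777, i.e. n_i ≈ 6; this pair matches.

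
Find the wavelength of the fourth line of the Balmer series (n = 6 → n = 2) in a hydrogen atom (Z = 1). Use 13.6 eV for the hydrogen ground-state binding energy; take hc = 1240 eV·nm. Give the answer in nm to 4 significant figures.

410.3 nm

The Balmer series terminates on n_f = 2; the fourth line has n_i = 2+4 = 6.
ΔE = 13.60 × (1/2² − 1/6²) = 3.022 eV.
λ = 1240 / 3.022 = 410.3 nm.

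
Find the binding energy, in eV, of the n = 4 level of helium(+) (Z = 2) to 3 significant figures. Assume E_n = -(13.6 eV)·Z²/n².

3.40 eV

E_n = −13.6 Z²/n² = −54.40/n² eV for Z = 2.
E_4 = −54.40/16 = −3.40 eV, so ionization (to E = 0) requires 3.40 eV.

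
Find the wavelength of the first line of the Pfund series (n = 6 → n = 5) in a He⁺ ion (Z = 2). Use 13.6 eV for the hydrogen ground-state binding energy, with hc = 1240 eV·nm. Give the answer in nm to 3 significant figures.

1860 nm

The Pfund series terminates on n_f = 5; the first line has n_i = 5+1 = 6.
ΔE = 54.40 × (1/5² − 1/6²) = 0.6649 eV.
λ = 1240 / 0.6649 = 1860 nm.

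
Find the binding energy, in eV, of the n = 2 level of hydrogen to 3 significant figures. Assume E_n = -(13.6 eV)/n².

3.40 eV

E_2 = −13.60/4 = −3.40 eV, so ionization (to E = 0) requires 3.40 eV.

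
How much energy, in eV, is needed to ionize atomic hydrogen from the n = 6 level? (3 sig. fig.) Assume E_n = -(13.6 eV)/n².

0.378 eV

E_6 = −13.60/36 = −0.378 eV, so ionization (to E = 0) requires 0.378 eV.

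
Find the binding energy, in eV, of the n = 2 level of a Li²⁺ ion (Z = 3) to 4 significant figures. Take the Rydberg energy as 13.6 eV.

E_n = −13.6 Z²/n² = −122.4/n² eV for Z = 3.
E_2 = −122.4/4 = −30.60 eV, so ionization (to E = 0) requires 30.60 eV.

30.60 eV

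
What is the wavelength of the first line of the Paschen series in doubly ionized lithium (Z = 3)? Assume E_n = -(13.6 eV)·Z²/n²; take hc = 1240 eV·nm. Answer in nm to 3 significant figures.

The Paschen series terminates on n_f = 3; the first line has n_i = 3+1 = 4.
ΔE = 122.4 × (1/3² − 1/4²) = 5.950 eV.
λ = 1240 / 5.950 = 208 nm.

208 nm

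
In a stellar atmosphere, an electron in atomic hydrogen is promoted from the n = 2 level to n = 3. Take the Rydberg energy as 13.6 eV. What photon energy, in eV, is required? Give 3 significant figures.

1.89 eV

E_3 = −13.60/9 = −1.511 eV and E_2 = −13.60/4 = −3.400 eV.
The photon energy is |E_3 − E_2| = 1.89 eV.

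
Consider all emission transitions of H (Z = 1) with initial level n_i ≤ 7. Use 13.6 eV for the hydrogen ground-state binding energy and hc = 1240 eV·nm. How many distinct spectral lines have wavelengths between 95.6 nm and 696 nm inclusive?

8

Enumerate all n_i → n_f pairs with 1 ≤ n_f < n_i ≤ 7 and compute λ = 1240 / [13.6·1·(1/n_f² − 1/n_i²)].
Lines falling in [95.6, 696] nm: 4→1 (97.25 nm), 3→1 (102.6 nm), 2→1 (121.6 nm), 7→2 (397.1 nm), 6→2 (410.3 nm), 5→2 (434.2 nm), 4→2 (486.3 nm), 3→2 (656.5 nm).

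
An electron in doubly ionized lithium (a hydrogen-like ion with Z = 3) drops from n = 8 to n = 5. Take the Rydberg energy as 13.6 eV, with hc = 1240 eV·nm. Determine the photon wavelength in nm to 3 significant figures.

416 nm

For Z = 3 the level energies scale as Z², so the effective Rydberg energy is 13.6 × 9 = 122.4 eV.
ΔE = 122.4 × (1/5² − 1/8²) = 122.4 × 0.02438 = 2.984 eV.
λ = hc/ΔE = 1240 / 2.984 = 416 nm.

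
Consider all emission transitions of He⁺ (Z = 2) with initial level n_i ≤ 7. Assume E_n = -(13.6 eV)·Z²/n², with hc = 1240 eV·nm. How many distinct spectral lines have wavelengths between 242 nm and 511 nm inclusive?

4

Enumerate all n_i → n_f pairs with 1 ≤ n_f < n_i ≤ 7 and compute λ = 1240 / [13.6·4·(1/n_f² − 1/n_i²)].
Lines falling in [242, 511] nm: 7→3 (251.3 nm), 6→3 (273.5 nm), 5→3 (320.5 nm), 4→3 (468.9 nm).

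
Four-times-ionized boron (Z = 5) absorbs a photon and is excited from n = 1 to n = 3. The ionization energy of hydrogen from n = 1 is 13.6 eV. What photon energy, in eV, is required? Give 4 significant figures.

302.2 eV

The Bohr energies scale as Z², so for Z = 5: E_n = −340.0/n² eV.
E_3 = −340.0/9 = −37.78 eV and E_1 = −340.0/1 = −340.0 eV.
The photon energy is |E_3 − E_1| = 302.2 eV.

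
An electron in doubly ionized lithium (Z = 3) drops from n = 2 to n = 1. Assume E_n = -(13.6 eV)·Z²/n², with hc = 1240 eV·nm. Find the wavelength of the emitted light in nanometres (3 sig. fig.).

13.5 nm

For Z = 3 the level energies scale as Z², so the effective Rydberg energy is 13.6 × 9 = 122.4 eV.
ΔE = 122.4 × (1/1² − 1/2²) = 122.4 × 0.7500 = 91.80 eV.
λ = hc/ΔE = 1240 / 91.80 = 13.5 nm.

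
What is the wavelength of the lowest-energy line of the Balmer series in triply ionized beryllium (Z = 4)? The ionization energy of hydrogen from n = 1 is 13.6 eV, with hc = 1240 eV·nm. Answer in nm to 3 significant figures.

The Balmer series terminates on n_f = 2; the first line has n_i = 2+1 = 3.
ΔE = 217.6 × (1/2² − 1/3²) = 30.22 eV.
λ = 1240 / 30.22 = 41.0 nm.

41.0 nm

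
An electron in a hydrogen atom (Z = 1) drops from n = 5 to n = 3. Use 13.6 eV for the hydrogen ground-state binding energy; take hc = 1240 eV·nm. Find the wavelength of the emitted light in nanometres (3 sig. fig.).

1280 nm

ΔE = 13.60 × (1/3² − 1/5²) = 13.60 × 0.07111 = 0.9671 eV.
λ = hc/ΔE = 1240 / 0.9671 = 1280 nm.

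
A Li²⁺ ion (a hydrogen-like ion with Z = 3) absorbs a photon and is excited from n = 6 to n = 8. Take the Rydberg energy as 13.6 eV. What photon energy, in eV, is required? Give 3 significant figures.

The Bohr energies scale as Z², so for Z = 3: E_n = −122.4/n² eV.
E_8 = −122.4/64 = −1.913 eV and E_6 = −122.4/36 = −3.400 eV.
The photon energy is |E_8 − E_6| = 1.49 eV.

1.49 eV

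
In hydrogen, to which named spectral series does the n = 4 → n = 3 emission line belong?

Paschen

The series is set by the lower level: n_f = 3 is the Paschen series.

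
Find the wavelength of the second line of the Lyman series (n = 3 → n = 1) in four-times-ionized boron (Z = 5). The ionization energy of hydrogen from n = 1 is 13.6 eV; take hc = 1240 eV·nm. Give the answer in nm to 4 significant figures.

4.103 nm

The Lyman series terminates on n_f = 1; the second line has n_i = 1+2 = 3.
ΔE = 340.0 × (1/1² − 1/3²) = 302.2 eV.
λ = 1240 / 302.2 = 4.103 nm.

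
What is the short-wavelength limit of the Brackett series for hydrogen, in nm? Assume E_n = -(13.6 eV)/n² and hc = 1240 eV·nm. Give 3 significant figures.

1460 nm

The Brackett series has lower level n_f = 4; the series limit corresponds to n_i → ∞.
ΔE_max = 13.6 × 1 / 4² = 0.8500 eV.
λ_min = 1240 / 0.8500 = 1460 nm.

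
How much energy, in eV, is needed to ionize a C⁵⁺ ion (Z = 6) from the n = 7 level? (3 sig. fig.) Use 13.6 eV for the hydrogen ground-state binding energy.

9.99 eV

E_n = −13.6 Z²/n² = −489.6/n² eV for Z = 6.
E_7 = −489.6/49 = −9.99 eV, so ionization (to E = 0) requires 9.99 eV.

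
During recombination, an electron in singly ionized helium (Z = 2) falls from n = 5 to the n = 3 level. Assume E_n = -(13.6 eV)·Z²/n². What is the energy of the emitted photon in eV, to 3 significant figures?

3.87 eV

The Bohr energies scale as Z², so for Z = 2: E_n = −54.40/n² eV.
E_5 = −54.40/25 = −2.176 eV and E_3 = −54.40/9 = −6.044 eV.
The photon energy is |E_5 − E_3| = 3.87 eV.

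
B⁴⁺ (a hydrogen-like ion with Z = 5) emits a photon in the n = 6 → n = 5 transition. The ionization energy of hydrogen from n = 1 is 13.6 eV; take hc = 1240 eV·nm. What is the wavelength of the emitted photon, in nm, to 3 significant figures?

298 nm

For Z = 5 the level energies scale as Z², so the effective Rydberg energy is 13.6 × 25 = 340.0 eV.
ΔE = 340.0 × (1/5² − 1/6²) = 340.0 × 0.01222 = 4.156 eV.
λ = hc/ΔE = 1240 / 4.156 = 298 nm.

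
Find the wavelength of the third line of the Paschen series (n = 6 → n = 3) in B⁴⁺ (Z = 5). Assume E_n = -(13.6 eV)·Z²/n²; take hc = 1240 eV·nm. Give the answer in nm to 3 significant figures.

The Paschen series terminates on n_f = 3; the third line has n_i = 3+3 = 6.
ΔE = 340.0 × (1/3² − 1/6²) = 28.33 eV.
λ = 1240 / 28.33 = 43.8 nm.

43.8 nm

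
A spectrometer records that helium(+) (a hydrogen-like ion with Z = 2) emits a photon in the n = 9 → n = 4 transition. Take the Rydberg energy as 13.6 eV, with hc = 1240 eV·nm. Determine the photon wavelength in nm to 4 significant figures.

For Z = 2 the level energies scale as Z², so the effective Rydberg energy is 13.6 × 4 = 54.40 eV.
ΔE = 54.40 × (1/4² − 1/9²) = 54.40 × 0.05015 = 2.728 eV.
λ = hc/ΔE = 1240 / 2.728 = 454.5 nm.

454.5 nm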